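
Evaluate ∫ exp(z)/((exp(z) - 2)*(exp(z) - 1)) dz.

log(exp(z) - 2) - log(exp(z) - 1) + C

Let u = e^z, du = e^z dz.
The integral becomes ∫ du/((u-1)(u-2)); decompose into partial fractions.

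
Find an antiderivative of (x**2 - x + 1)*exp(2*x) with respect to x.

(x**2 - 2*x + 2)*exp(2*x)/2 + C

Use integration by parts with u = x**2 - x + 1, dv = exp(2*x) dx, so v = exp(2*x)/2.
Apply parts 2 times (tabular method): alternate signs, differentiate u down to 0, integrate dv up.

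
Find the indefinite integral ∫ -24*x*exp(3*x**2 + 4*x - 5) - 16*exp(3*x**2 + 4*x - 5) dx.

-4*exp(3*x**2 + 4*x - 5) + C

Let u = 3*x**2 + 4*x - 5, so du = (6*x + 4) dx.
Rewriting, the integral becomes -4·∫ e^u du = -4·e^u.
Substituting back, u = 3*x**2 + 4*x - 5.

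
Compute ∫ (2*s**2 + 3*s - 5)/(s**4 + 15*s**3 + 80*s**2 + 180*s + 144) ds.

-3*log(s + 2)/8 - 4*log(s + 3)/3 + 15*log(s + 4)/4 - 49*log(s + 6)/24 + C

Factor the denominator: (s + 2)*(s + 3)*(s + 4)*(s + 6).
Partial-fraction decomposition: -49/(24*(s + 6)) + 15/(4*(s + 4)) - 4/(3*(s + 3)) - 3/(8*(s + 2)).
Integrate each term: A/(s−a) contributes A·log|s−a|.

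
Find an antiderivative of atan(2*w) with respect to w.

w*atan(2*w) - log(4*w**2 + 1)/4 + C

Use integration by parts with u = arctan(2*w), dv = dw.
Then du = 2/(4*w**2 + 1) dw.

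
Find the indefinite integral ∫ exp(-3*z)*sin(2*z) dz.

Let I denote the integral. Integrate by parts with u = sin(2*z), dv = exp(-3*z) dz, so v = -exp(-3*z)/3: I = -exp(-3*z)*sin(2*z)/3 + (2/3)·∫ exp(-3*z)*cos(2*z) dz.
Apply parts again with u = cos(2*z), dv = exp(-3*z) dz: ∫ exp(-3*z)*cos(2*z) dz = -exp(-3*z)*cos(2*z)/3 − (2/3)·I. Substituting back brings back I: I = -exp(-3*z)*sin(2*z)/3 - 2*exp(-3*z)*cos(2*z)/9 − (4/9)·I.
Solving for I: (1 + 4/9)·I equals the remaining terms, so I = (9/13)·(-exp(-3*z)*sin(2*z)/3 - 2*exp(-3*z)*cos(2*z)/9).

-3*exp(-3*z)*sin(2*z)/13 - 2*exp(-3*z)*cos(2*z)/13 + C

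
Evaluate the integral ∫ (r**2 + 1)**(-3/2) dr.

Substitute r = tan(θ), so dr = sec(θ)^2 dθ and the radical becomes sqrt(r**2 + 1) = sec(θ) by the Pythagorean identity.
Integrate the resulting trig expression in θ, then back-substitute tan(θ) = r, sec(θ) = sqrt(r**2 + 1) (absorbing any constant into C).

r/sqrt(r**2 + 1) + C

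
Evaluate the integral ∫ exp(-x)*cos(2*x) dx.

Let I denote the integral. Integrate by parts with u = cos(2*x), dv = exp(-x) dx, so v = -exp(-x): I = -exp(-x)*cos(2*x) − 2·∫ exp(-x)*sin(2*x) dx.
Apply parts again with u = sin(2*x), dv = exp(-x) dx: ∫ exp(-x)*sin(2*x) dx = -exp(-x)*sin(2*x) + 2·I. Substituting back brings back I: I = 2*exp(-x)*sin(2*x) - exp(-x)*cos(2*x) − 4·I.
Solving for I: (1 + 4)·I equals the remaining terms, so I = (1/5)·(2*exp(-x)*sin(2*x) - exp(-x)*cos(2*x)).

2*exp(-x)*sin(2*x)/5 - exp(-x)*cos(2*x)/5 + C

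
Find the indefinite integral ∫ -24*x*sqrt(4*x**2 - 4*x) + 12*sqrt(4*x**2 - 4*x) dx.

Let u = 4*x**2 - 4*x, so du = (8*x - 4) dx.
Rewriting, the integral becomes -3·∫ √u du = -3·(2/3)u^(3/2).
Substituting back, u = 4*x**2 - 4*x.

-2*(4*x**2 - 4*x)**(3/2) + C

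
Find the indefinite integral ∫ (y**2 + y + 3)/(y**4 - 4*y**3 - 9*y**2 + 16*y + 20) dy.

Factor the denominator: (y - 5)*(y - 2)*(y + 1)*(y + 2).
Partial-fraction decomposition: -5/(28*(y + 2)) + 1/(6*(y + 1)) - 1/(4*(y - 2)) + 11/(42*(y - 5)).
Integrate each term: A/(y−a) contributes A·log|y−a|.

11*log(y - 5)/42 - log(y - 2)/4 + log(y + 1)/6 - 5*log(y + 2)/28 + C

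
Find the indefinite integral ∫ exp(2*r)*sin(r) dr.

2*exp(2*r)*sin(r)/5 - exp(2*r)*cos(r)/5 + C

Let I denote the integral. Integrate by parts with u = sin(r), dv = exp(2*r) dr, so v = exp(2*r)/2: I = exp(2*r)*sin(r)/2 − (1/2)·∫ exp(2*r)*cos(r) dr.
Apply parts again with u = cos(r), dv = exp(2*r) dr: ∫ exp(2*r)*cos(r) dr = exp(2*r)*cos(r)/2 + (1/2)·I. Substituting back brings back I: I = exp(2*r)*sin(r)/2 - exp(2*r)*cos(r)/4 − (1/4)·I.
Solving for I: (1 + 1/4)·I equals the remaining terms, so I = (4/5)·(exp(2*r)*sin(r)/2 - exp(2*r)*cos(r)/4).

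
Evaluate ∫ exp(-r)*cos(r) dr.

Let I denote the integral. Integrate by parts with u = cos(r), dv = exp(-r) dr, so v = -exp(-r): I = -exp(-r)*cos(r) − ∫ exp(-r)*sin(r) dr.
Apply parts again with u = sin(r), dv = exp(-r) dr: ∫ exp(-r)*sin(r) dr = -exp(-r)*sin(r) + I. Substituting back brings back I: I = exp(-r)*sin(r) - exp(-r)*cos(r) − I.
Solving for I: (1 + 1)·I equals the remaining terms, so I = (1/2)·(exp(-r)*sin(r) - exp(-r)*cos(r)).

exp(-r)*sin(r)/2 - exp(-r)*cos(r)/2 + C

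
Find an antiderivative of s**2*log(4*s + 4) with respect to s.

s**3*log(4*s + 4)/3 - s**3/9 + s**2/6 - s/3 + log(s + 1)/3 + C

Use integration by parts with u = log(4*s + 4), dv = s**2 ds.
Then du = 4/(4*s + 4) ds and v = s**3/3.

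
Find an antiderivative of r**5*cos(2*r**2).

r**4*sin(2*r**2)/4 + r**2*cos(2*r**2)/4 - sin(2*r**2)/8 + C

Let u = r², du = 2r dr; rewrite as (1/2)∫ u^2·cos(2u) du.
Now integrate by parts 2 times.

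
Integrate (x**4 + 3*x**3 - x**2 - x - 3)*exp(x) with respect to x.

(x**4 - x**3 + 2*x**2 - 5*x + 2)*exp(x) + C

Use integration by parts with u = x**4 + 3*x**3 - x**2 - x - 3, dv = exp(x) dx, so v = exp(x).
Apply parts 4 times (tabular method): alternate signs, differentiate u down to 0, integrate dv up.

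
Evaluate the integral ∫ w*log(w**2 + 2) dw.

Let u = w**2 + 2, so du = (2*w) dw.
The integral becomes (1/2)·∫ log(u) du; integrate by parts with u′=log(u), dv′=du.

w**2*log(w**2 + 2)/2 - w**2/2 + log(w**2 + 2) + C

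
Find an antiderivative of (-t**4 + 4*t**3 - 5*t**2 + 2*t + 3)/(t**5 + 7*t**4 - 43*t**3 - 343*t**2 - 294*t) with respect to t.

-log(t)/98 - 1257*log(t - 7)/10192 - 3*log(t + 1)/80 + 783*log(t + 6)/130 - 1343*log(t + 7)/196 + C

Factor the denominator: t*(t - 7)*(t + 1)*(t + 6)*(t + 7).
Partial-fraction decomposition: -1343/(196*(t + 7)) + 783/(130*(t + 6)) - 3/(80*(t + 1)) - 1257/(10192*(t - 7)) - 1/(98*t).
Integrate each term: A/(t−a) contributes A·log|t−a|.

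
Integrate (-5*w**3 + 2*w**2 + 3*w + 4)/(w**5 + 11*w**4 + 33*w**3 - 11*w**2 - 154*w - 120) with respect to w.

-11*log(w - 2)/315 - log(w + 1)/9 + 37*log(w + 3)/5 - 172*log(w + 4)/9 + 83*log(w + 5)/7 + C

Factor the denominator: (w - 2)*(w + 1)*(w + 3)*(w + 4)*(w + 5).
Partial-fraction decomposition: 83/(7*(w + 5)) - 172/(9*(w + 4)) + 37/(5*(w + 3)) - 1/(9*(w + 1)) - 11/(315*(w - 2)).
Integrate each term: A/(w−a) contributes A·log|w−a|.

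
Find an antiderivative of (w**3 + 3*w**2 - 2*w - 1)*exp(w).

Use integration by parts with u = w**3 + 3*w**2 - 2*w - 1, dv = exp(w) dw, so v = exp(w).
Apply parts 3 times (tabular method): alternate signs, differentiate u down to 0, integrate dv up.

(w**3 - 2*w + 1)*exp(w) + C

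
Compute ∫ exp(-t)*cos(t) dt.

exp(-t)*sin(t)/2 - exp(-t)*cos(t)/2 + C

Let I denote the integral. Integrate by parts with u = cos(t), dv = exp(-t) dt, so v = -exp(-t): I = -exp(-t)*cos(t) − ∫ exp(-t)*sin(t) dt.
Apply parts again with u = sin(t), dv = exp(-t) dt: ∫ exp(-t)*sin(t) dt = -exp(-t)*sin(t) + I. Substituting back brings back I: I = exp(-t)*sin(t) - exp(-t)*cos(t) − I.
Solving for I: (1 + 1)·I equals the remaining terms, so I = (1/2)·(exp(-t)*sin(t) - exp(-t)*cos(t)).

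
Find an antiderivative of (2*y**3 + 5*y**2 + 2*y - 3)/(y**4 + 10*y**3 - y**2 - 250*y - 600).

Factor the denominator: (y - 5)*(y + 4)*(y + 5)*(y + 6).
Partial-fraction decomposition: 267/(22*(y + 6)) - 69/(5*(y + 5)) + 59/(18*(y + 4)) + 191/(495*(y - 5)).
Integrate each term: A/(y−a) contributes A·log|y−a|.

191*log(y - 5)/495 + 59*log(y + 4)/18 - 69*log(y + 5)/5 + 267*log(y + 6)/22 + C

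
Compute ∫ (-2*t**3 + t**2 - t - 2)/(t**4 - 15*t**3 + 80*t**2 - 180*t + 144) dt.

Factor the denominator: (t - 6)*(t - 4)*(t - 3)*(t - 2).
Partial-fraction decomposition: 2/(t - 2) - 50/(3*(t - 3)) + 59/(2*(t - 4)) - 101/(6*(t - 6)).
Integrate each term: A/(t−a) contributes A·log|t−a|.

-101*log(t - 6)/6 + 59*log(t - 4)/2 - 50*log(t - 3)/3 + 2*log(t - 2) + C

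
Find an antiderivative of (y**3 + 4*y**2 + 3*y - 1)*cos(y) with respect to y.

Use integration by parts with u = y**3 + 4*y**2 + 3*y - 1, dv = cos(y) dy, so v = sin(y).
Apply parts 3 times (tabular method): alternate signs, differentiate u down to 0, integrate dv up.

y**3*sin(y) + 4*y**2*sin(y) + 3*y**2*cos(y) - 3*y*sin(y) + 8*y*cos(y) - 9*sin(y) - 3*cos(y) + C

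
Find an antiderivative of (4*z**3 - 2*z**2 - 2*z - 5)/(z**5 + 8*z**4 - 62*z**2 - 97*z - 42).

79*log(z - 3)/800 - 89*log(z + 1)/96 + 41*log(z + 2)/25 - 487*log(z + 7)/600 - 3/(8*z + 8) + C

Factor the denominator: (z - 3)*(z + 1)**2*(z + 2)*(z + 7).
Partial-fraction decomposition: -487/(600*(z + 7)) + 41/(25*(z + 2)) - 89/(96*(z + 1)) + 3/(8*(z + 1)**2) + 79/(800*(z - 3)).
Integrate each term; A/(z−a) gives A·log|z−a|; A/(z−a)² gives −A/(z−a).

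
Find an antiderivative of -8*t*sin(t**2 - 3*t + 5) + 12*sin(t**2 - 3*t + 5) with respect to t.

4*cos(t**2 - 3*t + 5) + C

Let u = t**2 - 3*t + 5, so du = (2*t - 3) dt.
Rewriting, the integral becomes -4·∫ sin(u) du = -4·-cos(u).
Substituting back, u = t**2 - 3*t + 5.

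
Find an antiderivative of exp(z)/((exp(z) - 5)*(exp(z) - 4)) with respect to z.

log(exp(z) - 5) - log(exp(z) - 4) + C

Let u = e^z, du = e^z dz.
The integral becomes ∫ du/((u-5)(u-4)); decompose into partial fractions.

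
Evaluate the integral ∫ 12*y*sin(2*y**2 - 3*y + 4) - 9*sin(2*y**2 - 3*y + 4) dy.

Let u = 2*y**2 - 3*y + 4, so du = (4*y - 3) dy.
Rewriting, the integral becomes 3·∫ sin(u) du = 3·-cos(u).
Substituting back, u = 2*y**2 - 3*y + 4.

-3*cos(2*y**2 - 3*y + 4) + C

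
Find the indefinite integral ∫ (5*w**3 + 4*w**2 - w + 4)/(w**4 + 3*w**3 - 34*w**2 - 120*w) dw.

-log(w)/30 + 611*log(w - 6)/330 - 31*log(w + 4)/5 + 516*log(w + 5)/55 + C

Factor the denominator: w*(w - 6)*(w + 4)*(w + 5).
Partial-fraction decomposition: 516/(55*(w + 5)) - 31/(5*(w + 4)) + 611/(330*(w - 6)) - 1/(30*w).
Integrate each term: A/(w−a) contributes A·log|w−a|.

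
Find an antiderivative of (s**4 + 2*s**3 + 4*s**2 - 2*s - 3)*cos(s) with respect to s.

Use integration by parts with u = s**4 + 2*s**3 + 4*s**2 - 2*s - 3, dv = cos(s) ds, so v = sin(s).
Apply parts 4 times (tabular method): alternate signs, differentiate u down to 0, integrate dv up.

s**4*sin(s) + 2*s**3*sin(s) + 4*s**3*cos(s) - 8*s**2*sin(s) + 6*s**2*cos(s) - 14*s*sin(s) - 16*s*cos(s) + 13*sin(s) - 14*cos(s) + C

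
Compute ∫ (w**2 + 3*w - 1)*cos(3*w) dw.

Use integration by parts with u = w**2 + 3*w - 1, dv = cos(3*w) dw, so v = sin(3*w)/3.
Apply parts 2 times (tabular method): alternate signs, differentiate u down to 0, integrate dv up.

w**2*sin(3*w)/3 + w*sin(3*w) + 2*w*cos(3*w)/9 - 11*sin(3*w)/27 + cos(3*w)/3 + C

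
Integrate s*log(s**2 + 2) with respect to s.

Let u = s**2 + 2, so du = (2*s) ds.
The integral becomes (1/2)·∫ log(u) du; integrate by parts with u′=log(u), dv′=du.

s**2*log(s**2 + 2)/2 - s**2/2 + log(s**2 + 2) + C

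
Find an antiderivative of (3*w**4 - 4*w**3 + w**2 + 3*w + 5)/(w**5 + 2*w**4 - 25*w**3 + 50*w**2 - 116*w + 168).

79*log(w - 3)/65 - 31*log(w - 2)/72 + 4304*log(w + 7)/2385 + 2263*log(w**2 + 4)/11024 - 421*atan(w/2)/5512 + C

Factor the denominator: (w - 3)*(w - 2)*(w + 7)*(w**2 + 4).
Partial-fraction decomposition: (2263*w - 842)/(5512*(w**2 + 4)) + 4304/(2385*(w + 7)) - 31/(72*(w - 2)) + 79/(65*(w - 3)).
Integrate each term; A/(w−a) gives A·log|w−a|; the (Bw+D)/(w²+p²) term gives a log and an atan.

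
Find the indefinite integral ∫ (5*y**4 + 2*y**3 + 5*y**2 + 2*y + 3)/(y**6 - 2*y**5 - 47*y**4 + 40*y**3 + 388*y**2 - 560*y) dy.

-3*log(y)/560 + 12953*log(y - 7)/23100 - 2293*log(y - 2)/7350 + 409*log(y + 4)/528 - 2993*log(y + 5)/2940 + 41/(140*y - 280) + C

Factor the denominator: y*(y - 7)*(y - 2)**2*(y + 4)*(y + 5).
Partial-fraction decomposition: -2993/(2940*(y + 5)) + 409/(528*(y + 4)) - 2293/(7350*(y - 2)) - 41/(140*(y - 2)**2) + 12953/(23100*(y - 7)) - 3/(560*y).
Integrate each term; A/(y−a) gives A·log|y−a|; A/(y−a)² gives −A/(y−a).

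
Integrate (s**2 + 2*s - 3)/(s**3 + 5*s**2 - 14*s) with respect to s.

Factor the denominator: s*(s - 2)*(s + 7).
Partial-fraction decomposition: 32/(63*(s + 7)) + 5/(18*(s - 2)) + 3/(14*s).
Integrate each term: A/(s−a) contributes A·log|s−a|.

3*log(s)/14 + 5*log(s - 2)/18 + 32*log(s + 7)/63 + C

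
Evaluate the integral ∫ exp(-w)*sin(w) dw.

-exp(-w)*sin(w)/2 - exp(-w)*cos(w)/2 + C

Let I denote the integral. Integrate by parts with u = sin(w), dv = exp(-w) dw, so v = -exp(-w): I = -exp(-w)*sin(w) + ∫ exp(-w)*cos(w) dw.
Apply parts again with u = cos(w), dv = exp(-w) dw: ∫ exp(-w)*cos(w) dw = -exp(-w)*cos(w) − I. Substituting back brings back I: I = -exp(-w)*sin(w) - exp(-w)*cos(w) − I.
Solving for I: (1 + 1)·I equals the remaining terms, so I = (1/2)·(-exp(-w)*sin(w) - exp(-w)*cos(w)).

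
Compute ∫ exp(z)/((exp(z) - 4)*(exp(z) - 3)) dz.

log(exp(z) - 4) - log(exp(z) - 3) + C

Let u = e^z, du = e^z dz.
The integral becomes ∫ du/((u-3)(u-4)); decompose into partial fractions.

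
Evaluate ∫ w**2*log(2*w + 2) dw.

Use integration by parts with u = log(2*w + 2), dv = w**2 dw.
Then du = 2/(2*w + 2) dw and v = w**3/3.

w**3*log(2*w + 2)/3 - w**3/9 + w**2/6 - w/3 + log(w + 1)/3 + C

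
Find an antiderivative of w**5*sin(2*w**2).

-w**4*cos(2*w**2)/4 + w**2*sin(2*w**2)/4 + cos(2*w**2)/8 + C

Let u = w², du = 2w dw; rewrite as (1/2)∫ u^2·sin(2u) du.
Now integrate by parts 2 times.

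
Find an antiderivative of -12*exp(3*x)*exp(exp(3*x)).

Let u = exp(3*x), so du = (3*exp(3*x)) dx.
Rewriting, the integral becomes -4·∫ e^u du = -4·e^u.
Substituting back, u = exp(3*x).

-4*exp(exp(3*x)) + C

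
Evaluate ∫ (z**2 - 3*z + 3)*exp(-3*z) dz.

(-9*z**2 + 21*z - 20)*exp(-3*z)/27 + C

Use integration by parts with u = z**2 - 3*z + 3, dv = exp(-3*z) dz, so v = -exp(-3*z)/3.
Apply parts 2 times (tabular method): alternate signs, differentiate u down to 0, integrate dv up.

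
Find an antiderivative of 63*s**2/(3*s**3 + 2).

7*log(3*s**3 + 2) + C

Let u = 3*s**3 + 2, so du = (9*s**2) ds.
Rewriting, the integral becomes 7·∫ 1/u du = 7·log(u).
Substituting back, u = 3*s**3 + 2.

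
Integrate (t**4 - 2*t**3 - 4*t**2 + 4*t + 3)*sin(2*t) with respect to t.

Use integration by parts with u = t**4 - 2*t**3 - 4*t**2 + 4*t + 3, dv = sin(2*t) dt, so v = -cos(2*t)/2.
Apply parts 4 times (tabular method): alternate signs, differentiate u down to 0, integrate dv up.

-t**4*cos(2*t)/2 + t**3*sin(2*t) + t**3*cos(2*t) - 3*t**2*sin(2*t)/2 + 7*t**2*cos(2*t)/2 - 7*t*sin(2*t)/2 - 7*t*cos(2*t)/2 + 7*sin(2*t)/4 - 13*cos(2*t)/4 + C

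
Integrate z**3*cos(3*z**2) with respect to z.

z**2*sin(3*z**2)/6 + cos(3*z**2)/18 + C

Let u = z², du = 2z dz; rewrite as (1/2)∫ u^1·cos(3u) du.
Now integrate by parts 1 time.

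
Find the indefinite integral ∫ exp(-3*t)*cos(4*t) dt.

4*exp(-3*t)*sin(4*t)/25 - 3*exp(-3*t)*cos(4*t)/25 + C

Let I denote the integral. Integrate by parts with u = cos(4*t), dv = exp(-3*t) dt, so v = -exp(-3*t)/3: I = -exp(-3*t)*cos(4*t)/3 − (4/3)·∫ exp(-3*t)*sin(4*t) dt.
Apply parts again with u = sin(4*t), dv = exp(-3*t) dt: ∫ exp(-3*t)*sin(4*t) dt = -exp(-3*t)*sin(4*t)/3 + (4/3)·I. Substituting back brings back I: I = 4*exp(-3*t)*sin(4*t)/9 - exp(-3*t)*cos(4*t)/3 − (16/9)·I.
Solving for I: (1 + 16/9)·I equals the remaining terms, so I = (9/25)·(4*exp(-3*t)*sin(4*t)/9 - exp(-3*t)*cos(4*t)/3).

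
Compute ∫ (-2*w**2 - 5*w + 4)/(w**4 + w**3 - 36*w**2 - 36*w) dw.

Factor the denominator: w*(w - 6)*(w + 1)*(w + 6).
Partial-fraction decomposition: 19/(180*(w + 6)) + 1/(5*(w + 1)) - 7/(36*(w - 6)) - 1/(9*w).
Integrate each term: A/(w−a) contributes A·log|w−a|.

-log(w)/9 - 7*log(w - 6)/36 + log(w + 1)/5 + 19*log(w + 6)/180 + C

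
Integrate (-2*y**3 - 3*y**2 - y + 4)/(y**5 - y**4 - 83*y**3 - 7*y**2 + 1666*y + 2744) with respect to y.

-6829*log(y - 7)/87318 + log(y + 2)/81 - 4*log(y + 4)/33 + 55*log(y + 7)/294 + 38/(63*y - 441) + C

Factor the denominator: (y - 7)**2*(y + 2)*(y + 4)*(y + 7).
Partial-fraction decomposition: 55/(294*(y + 7)) - 4/(33*(y + 4)) + 1/(81*(y + 2)) - 6829/(87318*(y - 7)) - 38/(63*(y - 7)**2).
Integrate each term; A/(y−a) gives A·log|y−a|; A/(y−a)² gives −A/(y−a).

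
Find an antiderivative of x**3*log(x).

Use integration by parts with u = log(x), dv = x**3 dx.
Then du = 1/x dx and v = x**4/4.

x**4*log(x)/4 - x**4/16 + C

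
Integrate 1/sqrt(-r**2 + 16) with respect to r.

Substitute r = 4·sin(θ), so dr = 4·cos(θ) dθ and the radical becomes sqrt(-r**2 + 16) = 4·cos(θ) by the Pythagorean identity.
Integrate the resulting trig expression in θ, then back-substitute θ = asin(r/4), sin(θ) = r/4, cos(θ) = sqrt(-r**2 + 16)/4 (absorbing any constant into C).

asin(r/4) + C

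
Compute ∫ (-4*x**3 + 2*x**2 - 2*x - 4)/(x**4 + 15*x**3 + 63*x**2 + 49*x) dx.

-4*log(x)/49 - log(x + 1)/9 - 1679*log(x + 7)/441 - 740/(21*x + 147) + C

Factor the denominator: x*(x + 1)*(x + 7)**2.
Partial-fraction decomposition: -1679/(441*(x + 7)) + 740/(21*(x + 7)**2) - 1/(9*(x + 1)) - 4/(49*x).
Integrate each term; A/(x−a) gives A·log|x−a|; A/(x−a)² gives −A/(x−a).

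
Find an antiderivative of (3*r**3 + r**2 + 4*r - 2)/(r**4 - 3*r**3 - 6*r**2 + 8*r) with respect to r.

Factor the denominator: r*(r - 4)*(r - 1)*(r + 2).
Partial-fraction decomposition: 5/(6*(r + 2)) - 2/(3*(r - 1)) + 37/(12*(r - 4)) - 1/(4*r).
Integrate each term: A/(r−a) contributes A·log|r−a|.

-log(r)/4 + 37*log(r - 4)/12 - 2*log(r - 1)/3 + 5*log(r + 2)/6 + C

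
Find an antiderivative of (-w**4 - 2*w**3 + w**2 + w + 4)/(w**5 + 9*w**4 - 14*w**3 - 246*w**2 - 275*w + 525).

Factor the denominator: (w - 5)*(w - 1)*(w + 3)*(w + 5)*(w + 7).
Partial-fraction decomposition: -1669/(768*(w + 7)) + 117/(80*(w + 5)) - 17/(256*(w + 3)) - 1/(256*(w - 1)) - 841/(3840*(w - 5)).
Integrate each term: A/(w−a) contributes A·log|w−a|.

-841*log(w - 5)/3840 - log(w - 1)/256 - 17*log(w + 3)/256 + 117*log(w + 5)/80 - 1669*log(w + 7)/768 + C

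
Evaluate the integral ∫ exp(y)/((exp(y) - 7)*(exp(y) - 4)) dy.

Let u = e^y, du = e^y dy.
The integral becomes ∫ du/((u-4)(u-7)); decompose into partial fractions.

log(exp(y) - 7)/3 - log(exp(y) - 4)/3 + C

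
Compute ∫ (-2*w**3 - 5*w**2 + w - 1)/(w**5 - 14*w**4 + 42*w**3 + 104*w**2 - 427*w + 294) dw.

103*log(w - 7)/450 - 7*log(w - 2)/25 + 7*log(w - 1)/144 + log(w + 3)/400 + 37/(12*w - 84) + C

Factor the denominator: (w - 7)**2*(w - 2)*(w - 1)*(w + 3).
Partial-fraction decomposition: 1/(400*(w + 3)) + 7/(144*(w - 1)) - 7/(25*(w - 2)) + 103/(450*(w - 7)) - 37/(12*(w - 7)**2).
Integrate each term; A/(w−a) gives A·log|w−a|; A/(w−a)² gives −A/(w−a).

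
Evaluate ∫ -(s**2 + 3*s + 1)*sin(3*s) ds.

Use integration by parts with u = s**2 + 3*s + 1, dv = -sin(3*s) ds, so v = cos(3*s)/3.
Apply parts 2 times (tabular method): alternate signs, differentiate u down to 0, integrate dv up.

s**2*cos(3*s)/3 - 2*s*sin(3*s)/9 + s*cos(3*s) - sin(3*s)/3 + 7*cos(3*s)/27 + C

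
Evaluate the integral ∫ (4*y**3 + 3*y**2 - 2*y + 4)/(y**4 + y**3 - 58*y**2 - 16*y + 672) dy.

Factor the denominator: (y - 6)*(y - 4)*(y + 4)*(y + 7).
Partial-fraction decomposition: 1207/(429*(y + 7)) - 49/(60*(y + 4)) - 75/(44*(y - 4)) + 241/(65*(y - 6)).
Integrate each term: A/(y−a) contributes A·log|y−a|.

241*log(y - 6)/65 - 75*log(y - 4)/44 - 49*log(y + 4)/60 + 1207*log(y + 7)/429 + C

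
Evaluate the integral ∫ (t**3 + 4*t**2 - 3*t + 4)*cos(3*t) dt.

t**3*sin(3*t)/3 + 4*t**2*sin(3*t)/3 + t**2*cos(3*t)/3 - 11*t*sin(3*t)/9 + 8*t*cos(3*t)/9 + 28*sin(3*t)/27 - 11*cos(3*t)/27 + C

Use integration by parts with u = t**3 + 4*t**2 - 3*t + 4, dv = cos(3*t) dt, so v = sin(3*t)/3.
Apply parts 3 times (tabular method): alternate signs, differentiate u down to 0, integrate dv up.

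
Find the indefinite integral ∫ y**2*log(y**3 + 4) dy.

y**3*log(y**3 + 4)/3 - y**3/3 + 4*log(y**3 + 4)/3 + C

Let u = y**3 + 4, so du = (3*y**2) dy.
The integral becomes (1/3)·∫ log(u) du; integrate by parts with u′=log(u), dv′=du.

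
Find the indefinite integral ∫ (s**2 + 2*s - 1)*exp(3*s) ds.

(9*s**2 + 12*s - 13)*exp(3*s)/27 + C

Use integration by parts with u = s**2 + 2*s - 1, dv = exp(3*s) ds, so v = exp(3*s)/3.
Apply parts 2 times (tabular method): alternate signs, differentiate u down to 0, integrate dv up.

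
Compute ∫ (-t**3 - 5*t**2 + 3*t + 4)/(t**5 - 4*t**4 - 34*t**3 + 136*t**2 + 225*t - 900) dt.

Factor the denominator: (t - 5)*(t - 4)*(t - 3)*(t + 3)*(t + 5).
Partial-fraction decomposition: -11/(1440*(t + 5)) + 23/(672*(t + 3)) - 59/(96*(t - 3)) + 128/(63*(t - 4)) - 231/(160*(t - 5)).
Integrate each term: A/(t−a) contributes A·log|t−a|.

-231*log(t - 5)/160 + 128*log(t - 4)/63 - 59*log(t - 3)/96 + 23*log(t + 3)/672 - 11*log(t + 5)/1440 + C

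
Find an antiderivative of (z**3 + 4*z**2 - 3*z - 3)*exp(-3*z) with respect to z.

(-9*z**3 - 45*z**2 - 3*z + 26)*exp(-3*z)/27 + C

Use integration by parts with u = z**3 + 4*z**2 - 3*z - 3, dv = exp(-3*z) dz, so v = -exp(-3*z)/3.
Apply parts 3 times (tabular method): alternate signs, differentiate u down to 0, integrate dv up.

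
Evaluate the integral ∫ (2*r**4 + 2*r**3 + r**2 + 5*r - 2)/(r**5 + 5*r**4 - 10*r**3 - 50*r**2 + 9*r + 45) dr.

119*log(r - 3)/192 - log(r - 1)/12 - 3*log(r + 1)/32 - 25*log(r + 3)/24 + 499*log(r + 5)/192 + C

Factor the denominator: (r - 3)*(r - 1)*(r + 1)*(r + 3)*(r + 5).
Partial-fraction decomposition: 499/(192*(r + 5)) - 25/(24*(r + 3)) - 3/(32*(r + 1)) - 1/(12*(r - 1)) + 119/(192*(r - 3)).
Integrate each term: A/(r−a) contributes A·log|r−a|.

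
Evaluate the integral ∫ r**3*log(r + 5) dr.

r**4*log(r + 5)/4 - r**4/16 + 5*r**3/12 - 25*r**2/8 + 125*r/4 - 625*log(r + 5)/4 + C

Use integration by parts with u = log(r + 5), dv = r**3 dr.
Then du = 1/(r + 5) dr and v = r**4/4.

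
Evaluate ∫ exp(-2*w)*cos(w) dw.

Let I denote the integral. Integrate by parts with u = cos(w), dv = exp(-2*w) dw, so v = -exp(-2*w)/2: I = -exp(-2*w)*cos(w)/2 − (1/2)·∫ exp(-2*w)*sin(w) dw.
Apply parts again with u = sin(w), dv = exp(-2*w) dw: ∫ exp(-2*w)*sin(w) dw = -exp(-2*w)*sin(w)/2 + (1/2)·I. Substituting back brings back I: I = exp(-2*w)*sin(w)/4 - exp(-2*w)*cos(w)/2 − (1/4)·I.
Solving for I: (1 + 1/4)·I equals the remaining terms, so I = (4/5)·(exp(-2*w)*sin(w)/4 - exp(-2*w)*cos(w)/2).

exp(-2*w)*sin(w)/5 - 2*exp(-2*w)*cos(w)/5 + C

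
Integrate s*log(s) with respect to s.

s**2*log(s)/2 - s**2/4 + C

Use integration by parts with u = log(s), dv = s ds.
Then du = 1/s ds and v = s**2/2.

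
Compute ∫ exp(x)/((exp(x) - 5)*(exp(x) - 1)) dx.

log(exp(x) - 5)/4 - log(exp(x) - 1)/4 + C

Let u = e^x, du = e^x dx.
The integral becomes ∫ du/((u-1)(u-5)); decompose into partial fractions.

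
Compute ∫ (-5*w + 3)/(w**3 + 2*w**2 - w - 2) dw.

Factor the denominator: (w - 1)*(w + 1)*(w + 2).
Partial-fraction decomposition: 13/(3*(w + 2)) - 4/(w + 1) - 1/(3*(w - 1)).
Integrate each term: A/(w−a) contributes A·log|w−a|.

-log(w - 1)/3 - 4*log(w + 1) + 13*log(w + 2)/3 + C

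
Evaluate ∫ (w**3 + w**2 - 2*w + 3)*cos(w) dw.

Use integration by parts with u = w**3 + w**2 - 2*w + 3, dv = cos(w) dw, so v = sin(w).
Apply parts 3 times (tabular method): alternate signs, differentiate u down to 0, integrate dv up.

w**3*sin(w) + w**2*sin(w) + 3*w**2*cos(w) - 8*w*sin(w) + 2*w*cos(w) + sin(w) - 8*cos(w) + C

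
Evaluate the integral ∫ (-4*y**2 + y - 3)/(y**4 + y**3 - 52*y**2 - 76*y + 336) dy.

-192*log(y - 7)/715 + 17*log(y - 2)/240 - 71*log(y + 4)/132 + 153*log(y + 6)/208 + C

Factor the denominator: (y - 7)*(y - 2)*(y + 4)*(y + 6).
Partial-fraction decomposition: 153/(208*(y + 6)) - 71/(132*(y + 4)) + 17/(240*(y - 2)) - 192/(715*(y - 7)).
Integrate each term: A/(y−a) contributes A·log|y−a|.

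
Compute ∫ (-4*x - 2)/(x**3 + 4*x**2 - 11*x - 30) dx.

Factor the denominator: (x - 3)*(x + 2)*(x + 5).
Partial-fraction decomposition: 3/(4*(x + 5)) - 2/(5*(x + 2)) - 7/(20*(x - 3)).
Integrate each term: A/(x−a) contributes A·log|x−a|.

-7*log(x - 3)/20 - 2*log(x + 2)/5 + 3*log(x + 5)/4 + C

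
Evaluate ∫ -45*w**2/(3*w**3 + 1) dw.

Let u = 3*w**3 + 1, so du = (9*w**2) dw.
Rewriting, the integral becomes -5·∫ 1/u du = -5·log(u).
Substituting back, u = 3*w**3 + 1.

-5*log(3*w**3 + 1) + C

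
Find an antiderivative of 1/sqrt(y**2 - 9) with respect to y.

Substitute y = 3·sec(θ), so dy = 3·sec(θ)*tan(θ) dθ and the radical becomes sqrt(y**2 - 9) = 3·tan(θ) by the Pythagorean identity.
Integrate the resulting trig expression in θ, then back-substitute sec(θ) = y/3, tan(θ) = sqrt(y**2 - 9)/3 (absorbing any constant into C).

log(y + sqrt(y**2 - 9)) + C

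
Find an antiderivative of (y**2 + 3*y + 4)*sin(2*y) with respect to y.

-y**2*cos(2*y)/2 + y*sin(2*y)/2 - 3*y*cos(2*y)/2 + 3*sin(2*y)/4 - 7*cos(2*y)/4 + C

Use integration by parts with u = y**2 + 3*y + 4, dv = sin(2*y) dy, so v = -cos(2*y)/2.
Apply parts 2 times (tabular method): alternate signs, differentiate u down to 0, integrate dv up.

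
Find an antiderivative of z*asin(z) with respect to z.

z**2*asin(z)/2 + z*sqrt(-z**2 + 1)/4 - asin(z)/4 + C

Use integration by parts with u = arcsin(z), dv = z dz.
Then du = 1/sqrt(-z**2 + 1) dz.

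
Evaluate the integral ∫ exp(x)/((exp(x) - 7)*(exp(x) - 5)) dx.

Let u = e^x, du = e^x dx.
The integral becomes ∫ du/((u-5)(u-7)); decompose into partial fractions.

log(exp(x) - 7)/2 - log(exp(x) - 5)/2 + C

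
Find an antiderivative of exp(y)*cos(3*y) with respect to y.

Let I denote the integral. Integrate by parts with u = cos(3*y), dv = exp(y) dy, so v = exp(y): I = exp(y)*cos(3*y) + 3·∫ exp(y)*sin(3*y) dy.
Apply parts again with u = sin(3*y), dv = exp(y) dy: ∫ exp(y)*sin(3*y) dy = exp(y)*sin(3*y) − 3·I. Substituting back brings back I: I = 3*exp(y)*sin(3*y) + exp(y)*cos(3*y) − 9·I.
Solving for I: (1 + 9)·I equals the remaining terms, so I = (1/10)·(3*exp(y)*sin(3*y) + exp(y)*cos(3*y)).

3*exp(y)*sin(3*y)/10 + exp(y)*cos(3*y)/10 + C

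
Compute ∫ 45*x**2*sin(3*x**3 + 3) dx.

Let u = 3*x**3 + 3, so du = (9*x**2) dx.
Rewriting, the integral becomes 5·∫ sin(u) du = 5·-cos(u).
Substituting back, u = 3*x**3 + 3.

-5*cos(3*x**3 + 3) + C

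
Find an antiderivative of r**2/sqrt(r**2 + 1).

r*sqrt(r**2 + 1)/2 - log(r + sqrt(r**2 + 1))/2 + C

Substitute r = tan(θ), so dr = sec(θ)^2 dθ and the radical becomes sqrt(r**2 + 1) = sec(θ) by the Pythagorean identity.
Integrate the resulting trig expression in θ, then back-substitute tan(θ) = r, sec(θ) = sqrt(r**2 + 1) (absorbing any constant into C).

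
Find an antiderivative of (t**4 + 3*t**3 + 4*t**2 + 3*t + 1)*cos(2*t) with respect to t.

Use integration by parts with u = t**4 + 3*t**3 + 4*t**2 + 3*t + 1, dv = cos(2*t) dt, so v = sin(2*t)/2.
Apply parts 4 times (tabular method): alternate signs, differentiate u down to 0, integrate dv up.

t**4*sin(2*t)/2 + 3*t**3*sin(2*t)/2 + t**3*cos(2*t) + t**2*sin(2*t)/2 + 9*t**2*cos(2*t)/4 - 3*t*sin(2*t)/4 + t*cos(2*t)/2 + sin(2*t)/4 - 3*cos(2*t)/8 + C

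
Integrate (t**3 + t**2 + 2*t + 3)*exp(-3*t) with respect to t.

(-9*t**3 - 18*t**2 - 30*t - 37)*exp(-3*t)/27 + C

Use integration by parts with u = t**3 + t**2 + 2*t + 3, dv = exp(-3*t) dt, so v = -exp(-3*t)/3.
Apply parts 3 times (tabular method): alternate signs, differentiate u down to 0, integrate dv up.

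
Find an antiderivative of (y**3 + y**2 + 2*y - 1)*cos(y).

y**3*sin(y) + y**2*sin(y) + 3*y**2*cos(y) - 4*y*sin(y) + 2*y*cos(y) - 3*sin(y) - 4*cos(y) + C

Use integration by parts with u = y**3 + y**2 + 2*y - 1, dv = cos(y) dy, so v = sin(y).
Apply parts 3 times (tabular method): alternate signs, differentiate u down to 0, integrate dv up.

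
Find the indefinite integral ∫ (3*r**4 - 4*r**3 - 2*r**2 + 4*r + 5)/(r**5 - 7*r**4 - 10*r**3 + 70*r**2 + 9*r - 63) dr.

Factor the denominator: (r - 7)*(r - 3)*(r - 1)*(r + 1)*(r + 3).
Partial-fraction decomposition: 163/(240*(r + 3)) - 3/(64*(r + 1)) + 1/(16*(r - 1)) - 67/(96*(r - 3)) + 961/(320*(r - 7)).
Integrate each term: A/(r−a) contributes A·log|r−a|.

961*log(r - 7)/320 - 67*log(r - 3)/96 + log(r - 1)/16 - 3*log(r + 1)/64 + 163*log(r + 3)/240 + C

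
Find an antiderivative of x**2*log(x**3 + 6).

x**3*log(x**3 + 6)/3 - x**3/3 + 2*log(x**3 + 6) + C

Let u = x**3 + 6, so du = (3*x**2) dx.
The integral becomes (1/3)·∫ log(u) du; integrate by parts with u′=log(u), dv′=du.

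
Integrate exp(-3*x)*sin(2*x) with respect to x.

Let I denote the integral. Integrate by parts with u = sin(2*x), dv = exp(-3*x) dx, so v = -exp(-3*x)/3: I = -exp(-3*x)*sin(2*x)/3 + (2/3)·∫ exp(-3*x)*cos(2*x) dx.
Apply parts again with u = cos(2*x), dv = exp(-3*x) dx: ∫ exp(-3*x)*cos(2*x) dx = -exp(-3*x)*cos(2*x)/3 − (2/3)·I. Substituting back brings back I: I = -exp(-3*x)*sin(2*x)/3 - 2*exp(-3*x)*cos(2*x)/9 − (4/9)·I.
Solving for I: (1 + 4/9)·I equals the remaining terms, so I = (9/13)·(-exp(-3*x)*sin(2*x)/3 - 2*exp(-3*x)*cos(2*x)/9).

-3*exp(-3*x)*sin(2*x)/13 - 2*exp(-3*x)*cos(2*x)/13 + C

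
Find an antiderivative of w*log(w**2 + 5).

w**2*log(w**2 + 5)/2 - w**2/2 + 5*log(w**2 + 5)/2 + C

Let u = w**2 + 5, so du = (2*w) dw.
The integral becomes (1/2)·∫ log(u) du; integrate by parts with u′=log(u), dv′=du.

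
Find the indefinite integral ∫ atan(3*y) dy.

Use integration by parts with u = arctan(3*y), dv = dy.
Then du = 3/(9*y**2 + 1) dy.

y*atan(3*y) - log(9*y**2 + 1)/6 + C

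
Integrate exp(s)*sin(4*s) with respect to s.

Let I denote the integral. Integrate by parts with u = sin(4*s), dv = exp(s) ds, so v = exp(s): I = exp(s)*sin(4*s) − 4·∫ exp(s)*cos(4*s) ds.
Apply parts again with u = cos(4*s), dv = exp(s) ds: ∫ exp(s)*cos(4*s) ds = exp(s)*cos(4*s) + 4·I. Substituting back brings back I: I = exp(s)*sin(4*s) - 4*exp(s)*cos(4*s) − 16·I.
Solving for I: (1 + 16)·I equals the remaining terms, so I = (1/17)·(exp(s)*sin(4*s) - 4*exp(s)*cos(4*s)).

exp(s)*sin(4*s)/17 - 4*exp(s)*cos(4*s)/17 + C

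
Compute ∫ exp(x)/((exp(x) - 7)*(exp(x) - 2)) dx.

log(exp(x) - 7)/5 - log(exp(x) - 2)/5 + C

Let u = e^x, du = e^x dx.
The integral becomes ∫ du/((u-7)(u-2)); decompose into partial fractions.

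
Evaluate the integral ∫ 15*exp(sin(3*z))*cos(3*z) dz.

Let u = sin(3*z), so du = (3*cos(3*z)) dz.
Rewriting, the integral becomes 5·∫ e^u du = 5·e^u.
Substituting back, u = sin(3*z).

5*exp(sin(3*z)) + C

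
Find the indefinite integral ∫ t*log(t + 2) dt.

t**2*log(t + 2)/2 - t**2/4 + t - 2*log(t + 2) + C

Use integration by parts with u = log(t + 2), dv = t dt.
Then du = 1/(t + 2) dt and v = t**2/2.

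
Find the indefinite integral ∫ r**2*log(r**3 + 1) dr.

Let u = r**3 + 1, so du = (3*r**2) dr.
The integral becomes (1/3)·∫ log(u) du; integrate by parts with u′=log(u), dv′=du.

r**3*log(r**3 + 1)/3 - r**3/3 + log(r**3 + 1)/3 + C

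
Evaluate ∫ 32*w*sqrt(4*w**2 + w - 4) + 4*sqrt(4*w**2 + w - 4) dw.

8*(4*w**2 + w - 4)**(3/2)/3 + C

Let u = 4*w**2 + w - 4, so du = (8*w + 1) dw.
Rewriting, the integral becomes 4·∫ √u du = 4·(2/3)u^(3/2).
Substituting back, u = 4*w**2 + w - 4.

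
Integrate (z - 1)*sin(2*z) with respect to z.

-z*cos(2*z)/2 + sin(2*z)/4 + cos(2*z)/2 + C

Use integration by parts with u = z - 1, dv = sin(2*z) dz, so v = -cos(2*z)/2.
Apply parts 1 times (tabular method): alternate signs, differentiate u down to 0, integrate dv up.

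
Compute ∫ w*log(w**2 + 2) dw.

w**2*log(w**2 + 2)/2 - w**2/2 + log(w**2 + 2) + C

Let u = w**2 + 2, so du = (2*w) dw.
The integral becomes (1/2)·∫ log(u) du; integrate by parts with u′=log(u), dv′=du.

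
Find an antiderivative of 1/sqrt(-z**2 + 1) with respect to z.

Substitute z = sin(θ), so dz = cos(θ) dθ and the radical becomes sqrt(-z**2 + 1) = cos(θ) by the Pythagorean identity.
Integrate the resulting trig expression in θ, then back-substitute θ = asin(z), sin(θ) = z, cos(θ) = sqrt(-z**2 + 1) (absorbing any constant into C).

asin(z) + C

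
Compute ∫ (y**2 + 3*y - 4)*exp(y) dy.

Use integration by parts with u = y**2 + 3*y - 4, dv = exp(y) dy, so v = exp(y).
Apply parts 2 times (tabular method): alternate signs, differentiate u down to 0, integrate dv up.

(y**2 + y - 5)*exp(y) + C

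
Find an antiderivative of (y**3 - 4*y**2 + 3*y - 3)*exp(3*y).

(9*y**3 - 45*y**2 + 57*y - 46)*exp(3*y)/27 + C

Use integration by parts with u = y**3 - 4*y**2 + 3*y - 3, dv = exp(3*y) dy, so v = exp(3*y)/3.
Apply parts 3 times (tabular method): alternate signs, differentiate u down to 0, integrate dv up.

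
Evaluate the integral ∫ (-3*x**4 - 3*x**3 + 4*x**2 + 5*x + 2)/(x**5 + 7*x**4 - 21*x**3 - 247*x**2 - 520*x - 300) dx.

Factor the denominator: (x - 6)*(x + 1)*(x + 2)*(x + 5)**2.
Partial-fraction decomposition: -37033/(17424*(x + 5)) + 1423/(132*(x + 5)**2) - 2/(9*(x + 2)) - 1/(112*(x + 1)) - 545/(847*(x - 6)).
Integrate each term; A/(x−a) gives A·log|x−a|; A/(x−a)² gives −A/(x−a).

-545*log(x - 6)/847 - log(x + 1)/112 - 2*log(x + 2)/9 - 37033*log(x + 5)/17424 - 1423/(132*x + 660) + C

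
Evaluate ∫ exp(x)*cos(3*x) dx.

Let I denote the integral. Integrate by parts with u = cos(3*x), dv = exp(x) dx, so v = exp(x): I = exp(x)*cos(3*x) + 3·∫ exp(x)*sin(3*x) dx.
Apply parts again with u = sin(3*x), dv = exp(x) dx: ∫ exp(x)*sin(3*x) dx = exp(x)*sin(3*x) − 3·I. Substituting back brings back I: I = 3*exp(x)*sin(3*x) + exp(x)*cos(3*x) − 9·I.
Solving for I: (1 + 9)·I equals the remaining terms, so I = (1/10)·(3*exp(x)*sin(3*x) + exp(x)*cos(3*x)).

3*exp(x)*sin(3*x)/10 + exp(x)*cos(3*x)/10 + C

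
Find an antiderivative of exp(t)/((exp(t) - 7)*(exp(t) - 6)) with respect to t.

log(exp(t) - 7) - log(exp(t) - 6) + C

Let u = e^t, du = e^t dt.
The integral becomes ∫ du/((u-7)(u-6)); decompose into partial fractions.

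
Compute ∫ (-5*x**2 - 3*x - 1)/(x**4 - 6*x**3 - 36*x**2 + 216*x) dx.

Factor the denominator: x*(x - 6)**2*(x + 6).
Partial-fraction decomposition: 163/(864*(x + 6)) - 53/(288*(x - 6)) - 199/(72*(x - 6)**2) - 1/(216*x).
Integrate each term; A/(x−a) gives A·log|x−a|; A/(x−a)² gives −A/(x−a).

-log(x)/216 - 53*log(x - 6)/288 + 163*log(x + 6)/864 + 199/(72*x - 432) + C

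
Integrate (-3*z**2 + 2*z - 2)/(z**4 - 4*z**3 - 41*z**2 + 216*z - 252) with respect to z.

Factor the denominator: (z - 6)*(z - 3)*(z - 2)*(z + 7).
Partial-fraction decomposition: 163/(1170*(z + 7)) - 5/(18*(z - 2)) + 23/(30*(z - 3)) - 49/(78*(z - 6)).
Integrate each term: A/(z−a) contributes A·log|z−a|.

-49*log(z - 6)/78 + 23*log(z - 3)/30 - 5*log(z - 2)/18 + 163*log(z + 7)/1170 + C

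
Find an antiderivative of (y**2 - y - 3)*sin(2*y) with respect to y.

Use integration by parts with u = y**2 - y - 3, dv = sin(2*y) dy, so v = -cos(2*y)/2.
Apply parts 2 times (tabular method): alternate signs, differentiate u down to 0, integrate dv up.

-y**2*cos(2*y)/2 + y*sin(2*y)/2 + y*cos(2*y)/2 - sin(2*y)/4 + 7*cos(2*y)/4 + C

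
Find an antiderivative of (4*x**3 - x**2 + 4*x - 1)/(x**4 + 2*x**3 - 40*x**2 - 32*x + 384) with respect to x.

Factor the denominator: (x - 4)**2*(x + 4)*(x + 6).
Partial-fraction decomposition: 37/(8*(x + 6)) - 289/(128*(x + 4)) + 209/(128*(x - 4)) + 51/(16*(x - 4)**2).
Integrate each term; A/(x−a) gives A·log|x−a|; A/(x−a)² gives −A/(x−a).

209*log(x - 4)/128 - 289*log(x + 4)/128 + 37*log(x + 6)/8 - 51/(16*x - 64) + C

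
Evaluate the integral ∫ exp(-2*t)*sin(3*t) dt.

-2*exp(-2*t)*sin(3*t)/13 - 3*exp(-2*t)*cos(3*t)/13 + C

Let I denote the integral. Integrate by parts with u = sin(3*t), dv = exp(-2*t) dt, so v = -exp(-2*t)/2: I = -exp(-2*t)*sin(3*t)/2 + (3/2)·∫ exp(-2*t)*cos(3*t) dt.
Apply parts again with u = cos(3*t), dv = exp(-2*t) dt: ∫ exp(-2*t)*cos(3*t) dt = -exp(-2*t)*cos(3*t)/2 − (3/2)·I. Substituting back brings back I: I = -exp(-2*t)*sin(3*t)/2 - 3*exp(-2*t)*cos(3*t)/4 − (9/4)·I.
Solving for I: (1 + 9/4)·I equals the remaining terms, so I = (4/13)·(-exp(-2*t)*sin(3*t)/2 - 3*exp(-2*t)*cos(3*t)/4).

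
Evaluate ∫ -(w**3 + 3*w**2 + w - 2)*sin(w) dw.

w**3*cos(w) - 3*w**2*sin(w) + 3*w**2*cos(w) - 6*w*sin(w) - 5*w*cos(w) + 5*sin(w) - 8*cos(w) + C

Use integration by parts with u = w**3 + 3*w**2 + w - 2, dv = -sin(w) dw, so v = cos(w).
Apply parts 3 times (tabular method): alternate signs, differentiate u down to 0, integrate dv up.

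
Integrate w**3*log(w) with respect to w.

w**4*log(w)/4 - w**4/16 + C

Use integration by parts with u = log(w), dv = w**3 dw.
Then du = 1/w dw and v = w**4/4.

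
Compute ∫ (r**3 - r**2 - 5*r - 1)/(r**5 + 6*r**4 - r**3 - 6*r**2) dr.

Factor the denominator: r**2*(r - 1)*(r + 1)*(r + 6).
Partial-fraction decomposition: -223/(1260*(r + 6)) - 1/(5*(r + 1)) - 3/(7*(r - 1)) + 29/(36*r) + 1/(6*r**2).
Integrate each term; A/(r−a) gives A·log|r−a|; A/(r−a)² gives −A/(r−a).

29*log(r)/36 - 3*log(r - 1)/7 - log(r + 1)/5 - 223*log(r + 6)/1260 - 1/(6*r) + C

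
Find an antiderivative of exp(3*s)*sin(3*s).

Let I denote the integral. Integrate by parts with u = sin(3*s), dv = exp(3*s) ds, so v = exp(3*s)/3: I = exp(3*s)*sin(3*s)/3 − ∫ exp(3*s)*cos(3*s) ds.
Apply parts again with u = cos(3*s), dv = exp(3*s) ds: ∫ exp(3*s)*cos(3*s) ds = exp(3*s)*cos(3*s)/3 + I. Substituting back brings back I: I = exp(3*s)*sin(3*s)/3 - exp(3*s)*cos(3*s)/3 − I.
Solving for I: (1 + 1)·I equals the remaining terms, so I = (1/2)·(exp(3*s)*sin(3*s)/3 - exp(3*s)*cos(3*s)/3).

exp(3*s)*sin(3*s)/6 - exp(3*s)*cos(3*s)/6 + C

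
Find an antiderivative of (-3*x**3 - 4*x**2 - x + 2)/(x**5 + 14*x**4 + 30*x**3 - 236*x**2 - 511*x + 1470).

-59*log(x - 3)/400 + 40*log(x - 2)/567 + 141*log(x + 5)/112 - 4787*log(x + 7)/4050 + 421/(90*x + 630) + C

Factor the denominator: (x - 3)*(x - 2)*(x + 5)*(x + 7)**2.
Partial-fraction decomposition: -4787/(4050*(x + 7)) - 421/(90*(x + 7)**2) + 141/(112*(x + 5)) + 40/(567*(x - 2)) - 59/(400*(x - 3)).
Integrate each term; A/(x−a) gives A·log|x−a|; A/(x−a)² gives −A/(x−a).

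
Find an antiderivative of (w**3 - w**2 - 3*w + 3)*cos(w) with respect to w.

w**3*sin(w) - w**2*sin(w) + 3*w**2*cos(w) - 9*w*sin(w) - 2*w*cos(w) + 5*sin(w) - 9*cos(w) + C

Use integration by parts with u = w**3 - w**2 - 3*w + 3, dv = cos(w) dw, so v = sin(w).
Apply parts 3 times (tabular method): alternate signs, differentiate u down to 0, integrate dv up.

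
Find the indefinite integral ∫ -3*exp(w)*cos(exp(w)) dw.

-3*sin(exp(w)) + C

Let u = exp(w), so du = (exp(w)) dw.
Rewriting, the integral becomes -3·∫ cos(u) du = -3·sin(u).
Substituting back, u = exp(w).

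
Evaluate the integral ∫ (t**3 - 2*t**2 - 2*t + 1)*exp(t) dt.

(t**3 - 5*t**2 + 8*t - 7)*exp(t) + C

Use integration by parts with u = t**3 - 2*t**2 - 2*t + 1, dv = exp(t) dt, so v = exp(t).
Apply parts 3 times (tabular method): alternate signs, differentiate u down to 0, integrate dv up.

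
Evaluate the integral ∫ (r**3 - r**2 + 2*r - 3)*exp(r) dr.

(r**3 - 4*r**2 + 10*r - 13)*exp(r) + C

Use integration by parts with u = r**3 - r**2 + 2*r - 3, dv = exp(r) dr, so v = exp(r).
Apply parts 3 times (tabular method): alternate signs, differentiate u down to 0, integrate dv up.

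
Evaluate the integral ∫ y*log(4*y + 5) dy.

Use integration by parts with u = log(4*y + 5), dv = y dy.
Then du = 4/(4*y + 5) dy and v = y**2/2.

y**2*log(4*y + 5)/2 - y**2/4 + 5*y/8 - 25*log(4*y + 5)/32 + C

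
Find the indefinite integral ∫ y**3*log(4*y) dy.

y**4*(log(y) + 2*log(2))/4 - y**4/16 + C

Use integration by parts with u = log(4*y), dv = y**3 dy.
Then du = 1/y dy and v = y**4/4.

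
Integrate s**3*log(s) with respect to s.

s**4*log(s)/4 - s**4/16 + C

Use integration by parts with u = log(s), dv = s**3 ds.
Then du = 1/s ds and v = s**4/4.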